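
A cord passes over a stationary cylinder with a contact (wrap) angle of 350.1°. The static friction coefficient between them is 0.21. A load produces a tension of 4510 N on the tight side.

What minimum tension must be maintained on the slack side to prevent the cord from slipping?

Capstan equation at impending slip: T_tight/T_slack = e^{μβ}.
β = 350.1° = 6.11 rad; e^{μβ} = e^{0.21×6.11} = 3.608.
T_slack = T_tight / e^{μβ} = 4510 / 3.608 = 1250 N.

T_min ≈ 1250 N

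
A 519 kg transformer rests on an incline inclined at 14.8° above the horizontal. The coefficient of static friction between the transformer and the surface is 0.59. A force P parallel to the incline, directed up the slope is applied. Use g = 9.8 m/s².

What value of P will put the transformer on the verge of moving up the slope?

P ≈ 4200 N

At impending motion up the slope, friction acts down-slope at its limit: f = μ_s N.
P is parallel to the surface, so N = m g cos θ = 4920 N.
Along the incline: P = m g sin θ + μ_s N = 1300 + 0.59×4920 = 4200 N.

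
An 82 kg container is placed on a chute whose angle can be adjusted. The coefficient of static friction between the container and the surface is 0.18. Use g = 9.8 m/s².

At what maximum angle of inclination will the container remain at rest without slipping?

θ_max ≈ 10.2°

At the slip threshold, m g sin θ = μ_s · m g cos θ, so tan θ = μ_s.
θ_max = arctan(0.18) = 10.2°.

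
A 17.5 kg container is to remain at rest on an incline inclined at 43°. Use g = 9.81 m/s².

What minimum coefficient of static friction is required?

μ_s,min ≈ 0.933

At the slip threshold m g sin θ = μ_s m g cos θ, so μ_s,min = tan θ.
μ_s,min = tan 43° = 0.933.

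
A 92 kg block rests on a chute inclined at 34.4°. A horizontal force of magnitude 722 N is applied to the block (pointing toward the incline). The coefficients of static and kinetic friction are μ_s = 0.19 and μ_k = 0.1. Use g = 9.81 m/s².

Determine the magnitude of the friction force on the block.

f ≈ 85.8 N (down the incline)

Resolve perpendicular to the incline: N = m g cos θ + P sin θ = 92×9.81×cos 34.4° + 722×sin 34.4° = 1153 N.
Along the incline, the net driving force (taking up-slope positive) is P cos θ − m g sin θ = 595.7 − 509.9 = 85.84 N, so equilibrium requires friction f = -85.84 N (down-slope).
The limit of static friction is μ_s N = 219 N.
|f_req| = 85.84 ≤ 219 N → the block is in equilibrium; friction equals the required value.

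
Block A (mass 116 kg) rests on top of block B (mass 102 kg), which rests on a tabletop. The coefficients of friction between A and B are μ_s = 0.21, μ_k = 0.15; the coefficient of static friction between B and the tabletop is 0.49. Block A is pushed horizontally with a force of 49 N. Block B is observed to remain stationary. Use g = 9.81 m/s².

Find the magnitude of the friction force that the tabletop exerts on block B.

f ≈ 49 N

Between the blocks, N₁ = m_A g = 1138 N.
Maximum static friction on A from B: μ_s N₁ = 0.21×1138 = 239 N.
P = 49 N is within that limit, so A and B move together (both at rest); the A–B friction is simply f₁ = P = 49 N.
By Newton's third law B feels 49 N forward from A. With B stationary, the floor's static friction on B balances it: f₂ = 49 N (well within μ_s(m_A+m_B)g = 1048 N).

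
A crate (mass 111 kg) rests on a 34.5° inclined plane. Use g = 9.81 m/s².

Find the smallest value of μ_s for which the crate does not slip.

At the slip threshold m g sin θ = μ_s m g cos θ, so μ_s,min = tan θ.
μ_s,min = tan 34.5° = 0.687.

μ_s,min ≈ 0.687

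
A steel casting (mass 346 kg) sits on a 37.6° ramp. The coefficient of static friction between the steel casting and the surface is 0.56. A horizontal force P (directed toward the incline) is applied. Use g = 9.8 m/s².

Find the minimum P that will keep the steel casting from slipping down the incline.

The steel casting tends to slide down (tan θ > μ_s), so at the point of impending slip friction acts up-slope at its limit: f = μ_s N.
Perpendicular to the incline: N = m g cos θ + P sin θ.
Along the incline: P cos θ + μ_s N = m g sin θ, i.e. P cos θ + μ_s (m g cos θ + P sin θ) = m g sin θ.
Solving, P (cos θ + μ_s sin θ) = m g (sin θ − μ_s cos θ), so P = 3390×0.1665/1.134 = 498 N.

P_min ≈ 498 N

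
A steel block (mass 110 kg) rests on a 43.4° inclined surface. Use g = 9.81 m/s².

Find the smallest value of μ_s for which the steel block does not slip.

μ_s,min ≈ 0.946

At the slip threshold m g sin θ = μ_s m g cos θ, so μ_s,min = tan θ.
μ_s,min = tan 43.4° = 0.946.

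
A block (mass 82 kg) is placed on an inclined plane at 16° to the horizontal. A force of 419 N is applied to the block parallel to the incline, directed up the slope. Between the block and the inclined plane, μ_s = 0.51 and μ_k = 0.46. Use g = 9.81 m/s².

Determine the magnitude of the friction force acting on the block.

Perpendicular to the surface, N = m g cos θ = 82·9.81·cos 16° = 773.3 N.
The friction needed for equilibrium is m g sin θ − P = 221.7 − 419 = -197.3 N, measured positive up-slope.
Maximum static friction available: μ_s N = 0.51 × 773.3 = 394.4 N.
Since |-197.3| ≤ 394.4 N, the block remains in static equilibrium and friction takes exactly the required value.

f ≈ 197 N (down the incline)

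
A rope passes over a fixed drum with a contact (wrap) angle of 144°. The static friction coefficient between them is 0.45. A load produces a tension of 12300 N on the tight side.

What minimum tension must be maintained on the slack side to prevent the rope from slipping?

T_min ≈ 3970 N

Capstan equation at impending slip: T_tight/T_slack = e^{μβ}.
β = 144° = 2.513 rad; e^{μβ} = e^{0.45×2.513} = 3.099.
T_slack = T_tight / e^{μβ} = 12300 / 3.099 = 3970 N.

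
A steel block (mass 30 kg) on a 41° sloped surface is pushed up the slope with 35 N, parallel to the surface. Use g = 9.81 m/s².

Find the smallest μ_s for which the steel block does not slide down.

μ_s,min ≈ 0.712

N = m g cos θ = 222.1 N.
Friction must make up the shortfall along the incline: f = m g sin θ − P = 193.1 − 35 = 158.1 N.
At the threshold f = μ_s N, so μ_s,min = 158.1/222.1 = 0.712.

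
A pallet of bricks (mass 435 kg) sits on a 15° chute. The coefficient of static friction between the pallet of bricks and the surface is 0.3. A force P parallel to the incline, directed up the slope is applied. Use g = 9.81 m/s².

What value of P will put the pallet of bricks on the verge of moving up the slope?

P ≈ 2340 N

At impending motion up the slope, friction acts down-slope at its limit: f = μ_s N.
P is parallel to the surface, so N = m g cos θ = 4120 N.
Along the incline: P = m g sin θ + μ_s N = 1100 + 0.3×4120 = 2340 N.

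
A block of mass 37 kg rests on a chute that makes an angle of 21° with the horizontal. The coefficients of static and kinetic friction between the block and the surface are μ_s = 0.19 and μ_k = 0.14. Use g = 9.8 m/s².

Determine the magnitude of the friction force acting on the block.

Normal force: N = m g cos θ = 37 × 9.8 × cos 21° = 338.5 N.
For equilibrium along the incline, friction must balance the weight component: f = m g sin θ = 129.9 N up the slope.
The static-friction ceiling is μ_s N = 0.19 × 338.5 = 64.32 N.
Since |129.9| > 64.32 N, static friction cannot hold it; the block slides down the incline and kinetic friction applies: f = μ_k N = 0.14 × 338.5 = 47.4 N.

f ≈ 47.4 N (up the incline)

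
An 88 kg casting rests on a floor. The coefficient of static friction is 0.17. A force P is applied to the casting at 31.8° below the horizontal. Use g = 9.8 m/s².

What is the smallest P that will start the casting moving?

P ≈ 193 N

N = m g + P sin α (the push presses the casting into the floor).
At impending slip, P cos α = μ_s N = μ_s (m g + P sin α).
Solving: P (cos α − μ_s sin α) = μ_s m g → P = 0.17×862/(cos 31.8° − 0.17 sin 31.8°) = 147/0.7603 = 193 N.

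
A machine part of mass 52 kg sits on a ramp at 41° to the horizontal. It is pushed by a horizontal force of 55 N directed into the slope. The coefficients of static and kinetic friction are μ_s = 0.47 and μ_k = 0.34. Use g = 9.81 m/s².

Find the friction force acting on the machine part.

f ≈ 143 N (up the incline)

Resolve perpendicular to the incline: N = m g cos θ + P sin θ = 52×9.81×cos 41° + 55×sin 41° = 421.1 N.
Parallel to the incline: P cos θ − m g sin θ = 41.51 − 334.7 = -293.2 N; the friction needed to balance this is 293.2 N acting up the slope.
Maximum static friction: μ_s N = 0.47 × 421.1 = 197.9 N.
|f_req| = 293.2 > 197.9 N → the machine part slides down the incline; f = μ_k N = 0.34 × 421.1 = 143 N.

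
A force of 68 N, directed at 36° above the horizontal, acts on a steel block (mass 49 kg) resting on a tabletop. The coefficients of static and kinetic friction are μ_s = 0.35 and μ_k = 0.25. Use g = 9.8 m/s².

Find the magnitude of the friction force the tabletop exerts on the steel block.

Vertical equilibrium gives N = m g − P sin α = 440.2 N.
Horizontally, friction must balance P cos α = 55.01 N.
The static-friction limit is μ_s N = 154.1 N.
55.01 ≤ 154.1 N → static; friction equals the required 55 N.

f ≈ 55 N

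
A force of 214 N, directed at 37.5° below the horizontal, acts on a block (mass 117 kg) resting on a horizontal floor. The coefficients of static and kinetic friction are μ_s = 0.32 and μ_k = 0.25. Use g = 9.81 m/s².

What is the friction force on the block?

N = m g + P sin α = 1148 + 214×sin 37.5° = 1278 N.
For equilibrium, f = P cos α = 214×cos 37.5° = 169.8 N.
The static-friction limit is μ_s N = 409 N.
169.8 ≤ 409 N → static; friction equals the required 170 N.

f ≈ 170 N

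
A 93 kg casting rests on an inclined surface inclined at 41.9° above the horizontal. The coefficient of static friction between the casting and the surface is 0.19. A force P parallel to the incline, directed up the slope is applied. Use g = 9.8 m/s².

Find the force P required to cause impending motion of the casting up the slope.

At impending motion up the slope, friction acts down-slope at its limit: f = μ_s N.
P is parallel to the surface, so N = m g cos θ = 678 N.
Along the incline: P = m g sin θ + μ_s N = 609 + 0.19×678 = 738 N.

P ≈ 738 N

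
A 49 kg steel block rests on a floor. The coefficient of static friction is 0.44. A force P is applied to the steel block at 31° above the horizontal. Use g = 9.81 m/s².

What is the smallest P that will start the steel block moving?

N = m g − P sin α (the pull lifts the steel block).
At impending slip, P cos α = μ_s N = μ_s (m g − P sin α).
Solving: P (cos α + μ_s sin α) = μ_s m g → P = 0.44×481/(cos 31° + 0.44 sin 31°) = 212/1.084 = 195 N.

P ≈ 195 N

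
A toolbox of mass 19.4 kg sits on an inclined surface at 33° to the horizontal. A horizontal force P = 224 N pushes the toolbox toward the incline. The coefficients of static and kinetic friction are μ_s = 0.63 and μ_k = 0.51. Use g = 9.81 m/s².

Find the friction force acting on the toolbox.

Normal direction: N = m g cos θ + P sin θ = 281.6 N.
Along the incline, the net driving force (taking up-slope positive) is P cos θ − m g sin θ = 187.9 − 103.7 = 84.21 N, so equilibrium requires friction f = -84.21 N (down-slope).
Maximum static friction: μ_s N = 0.63 × 281.6 = 177.4 N.
|f_req| = 84.21 ≤ 177.4 N → the toolbox is in equilibrium; friction equals the required value.

f ≈ 84.2 N (down the incline)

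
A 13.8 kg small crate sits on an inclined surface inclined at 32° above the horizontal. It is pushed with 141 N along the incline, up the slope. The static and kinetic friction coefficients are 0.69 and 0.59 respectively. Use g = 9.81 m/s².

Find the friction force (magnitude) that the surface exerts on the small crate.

f ≈ 69.3 N (down the incline)

The normal reaction is N = m g cos θ = 114.8 N.
The friction needed for equilibrium is m g sin θ − P = 71.74 − 141 = -69.26 N, measured positive up-slope.
The static-friction ceiling is μ_s N = 0.69 × 114.8 = 79.22 N.
Since |-69.26| ≤ 79.22 N, static friction is sufficient; f equals the required value, not μ_s N.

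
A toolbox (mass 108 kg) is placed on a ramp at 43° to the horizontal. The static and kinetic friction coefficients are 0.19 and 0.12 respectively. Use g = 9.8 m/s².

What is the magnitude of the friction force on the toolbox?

The normal reaction is N = m g cos θ = 774.1 N.
Along the slope the weight component is m g sin θ = 721.8 N; friction must supply exactly this, acting up-slope.
Maximum static friction available: μ_s N = 0.19 × 774.1 = 147.1 N.
|721.8| exceeds 147.1 N, so the toolbox slips down-slope; friction is kinetic, f = μ_k N = 0.12×774.1 = 92.9 N.

f ≈ 92.9 N (up the incline)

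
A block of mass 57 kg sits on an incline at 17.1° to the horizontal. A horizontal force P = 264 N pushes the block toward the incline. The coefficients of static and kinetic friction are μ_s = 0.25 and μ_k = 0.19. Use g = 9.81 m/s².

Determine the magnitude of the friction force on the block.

f ≈ 87.9 N (down the incline)

Normal direction: N = m g cos θ + P sin θ = 612.1 N.
Parallel to the incline: P cos θ − m g sin θ = 252.3 − 164.4 = 87.91 N; the friction needed to balance this is 87.91 N acting down the slope.
Maximum static friction: μ_s N = 0.25 × 612.1 = 153 N.
|f_req| = 87.91 ≤ 153 N → the block is in equilibrium; friction equals the required value.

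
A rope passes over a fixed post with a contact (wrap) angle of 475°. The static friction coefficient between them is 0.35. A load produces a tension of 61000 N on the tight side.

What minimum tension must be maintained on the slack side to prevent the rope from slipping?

Capstan equation at impending slip: T_tight/T_slack = e^{μβ}.
β = 475° = 8.29 rad; e^{μβ} = e^{0.35×8.29} = 18.2.
T_slack = T_tight / e^{μβ} = 61000 / 18.2 = 3350 N.

T_min ≈ 3350 N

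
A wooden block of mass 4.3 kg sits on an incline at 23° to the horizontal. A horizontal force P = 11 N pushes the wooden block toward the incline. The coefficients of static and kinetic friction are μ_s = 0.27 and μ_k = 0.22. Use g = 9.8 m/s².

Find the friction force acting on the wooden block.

f ≈ 6.34 N (up the incline)

The horizontal push has a component P sin θ into the surface, so N = m g cos θ + P sin θ = 38.79 + 4.298 = 43.09 N.
Along the incline, the net driving force (taking up-slope positive) is P cos θ − m g sin θ = 10.13 − 16.47 = -6.34 N, so equilibrium requires friction f = 6.34 N (up-slope).
Maximum static friction: μ_s N = 0.27 × 43.09 = 11.63 N.
Since 6.34 N is within the 11.63 N limit, the wooden block stays put and friction is exactly 6.34 N.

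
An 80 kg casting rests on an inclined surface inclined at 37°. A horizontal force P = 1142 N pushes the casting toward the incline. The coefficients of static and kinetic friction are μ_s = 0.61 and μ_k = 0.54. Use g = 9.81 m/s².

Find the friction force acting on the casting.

f ≈ 440 N (down the incline)

Resolve perpendicular to the incline: N = m g cos θ + P sin θ = 80×9.81×cos 37° + 1142×sin 37° = 1314 N.
Along the incline, the net driving force (taking up-slope positive) is P cos θ − m g sin θ = 912 − 472.3 = 439.7 N, so equilibrium requires friction f = -439.7 N (down-slope).
Maximum static friction: μ_s N = 0.61 × 1314 = 801.6 N.
Since 439.7 N is within the 801.6 N limit, the casting stays put and friction is exactly 440 N.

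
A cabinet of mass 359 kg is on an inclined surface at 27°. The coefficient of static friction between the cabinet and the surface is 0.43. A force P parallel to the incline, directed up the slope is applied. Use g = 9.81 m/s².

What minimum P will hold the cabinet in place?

P_min ≈ 250 N

The cabinet tends to slide down (tan θ > μ_s), so at the point of impending slip friction acts up-slope at its limit: f = μ_s N.
P is parallel to the surface, so N = m g cos θ = 3140 N.
Along the incline: P + μ_s N = m g sin θ, so P = 1600 − 0.43×3140 = 250 N.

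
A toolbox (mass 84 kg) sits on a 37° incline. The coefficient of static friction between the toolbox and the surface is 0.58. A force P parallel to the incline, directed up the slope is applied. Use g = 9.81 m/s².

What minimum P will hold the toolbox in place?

The toolbox tends to slide down (tan θ > μ_s), so at the point of impending slip friction acts up-slope at its limit: f = μ_s N.
P is parallel to the surface, so N = m g cos θ = 658 N.
Along the incline: P + μ_s N = m g sin θ, so P = 496 − 0.58×658 = 114 N.

P_min ≈ 114 N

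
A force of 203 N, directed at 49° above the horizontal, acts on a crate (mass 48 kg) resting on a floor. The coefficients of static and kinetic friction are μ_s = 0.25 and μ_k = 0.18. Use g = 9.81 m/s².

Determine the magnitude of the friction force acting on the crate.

f ≈ 57.2 N

The vertical component of P reduces the normal force: N = m g − P sin α = 470.9 − 153.2 = 317.7 N.
The horizontal driving force is P cos α = 133.2 N, so equilibrium needs friction f = 133.2 N.
μ_s N = 0.25 × 317.7 = 79.42 N.
The required friction exceeds μ_s N, so the crate moves and f = μ_k N = 57.2 N.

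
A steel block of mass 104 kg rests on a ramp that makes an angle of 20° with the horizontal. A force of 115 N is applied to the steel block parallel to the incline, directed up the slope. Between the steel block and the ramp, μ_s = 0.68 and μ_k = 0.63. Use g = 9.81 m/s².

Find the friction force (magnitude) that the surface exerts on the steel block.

The normal reaction is N = m g cos θ = 958.7 N.
For equilibrium along the incline the friction force must supply f = m g sin θ − P = 348.9 − 115 = 233.9 N (positive meaning up-slope).
The static-friction ceiling is μ_s N = 0.68 × 958.7 = 651.9 N.
Since |233.9| ≤ 651.9 N, the steel block remains in static equilibrium and friction takes exactly the required value.

f ≈ 234 N (up the incline)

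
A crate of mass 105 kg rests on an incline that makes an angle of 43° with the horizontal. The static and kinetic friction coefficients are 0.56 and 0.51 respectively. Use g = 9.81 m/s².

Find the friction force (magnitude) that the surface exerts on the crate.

The normal reaction is N = m g cos θ = 753.3 N.
For equilibrium along the incline, friction must balance the weight component: f = m g sin θ = 702.5 N up the slope.
Maximum static friction available: μ_s N = 0.56 × 753.3 = 421.9 N.
|702.5| exceeds 421.9 N, so the crate slips down-slope; friction is kinetic, f = μ_k N = 0.51×753.3 = 384 N.

f ≈ 384 N (up the incline)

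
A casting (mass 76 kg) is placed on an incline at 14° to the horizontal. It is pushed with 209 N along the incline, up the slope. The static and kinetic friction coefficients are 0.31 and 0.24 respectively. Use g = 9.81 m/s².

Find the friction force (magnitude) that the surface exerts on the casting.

f ≈ 28.6 N (down the incline)

Perpendicular to the surface, N = m g cos θ = 76·9.81·cos 14° = 723.4 N.
The friction needed for equilibrium is m g sin θ − P = 180.4 − 209 = -28.63 N, measured positive up-slope.
Static friction can supply at most μ_s N = 224.3 N.
Since |-28.63| ≤ 224.3 N, static friction is sufficient; f equals the required value, not μ_s N.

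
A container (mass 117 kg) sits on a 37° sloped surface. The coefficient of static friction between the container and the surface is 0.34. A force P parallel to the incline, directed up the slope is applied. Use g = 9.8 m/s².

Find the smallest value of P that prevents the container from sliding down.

The container tends to slide down (tan θ > μ_s), so at the point of impending slip friction acts up-slope at its limit: f = μ_s N.
P is parallel to the surface, so N = m g cos θ = 916 N.
Along the incline: P + μ_s N = m g sin θ, so P = 690 − 0.34×916 = 379 N.

P_min ≈ 379 N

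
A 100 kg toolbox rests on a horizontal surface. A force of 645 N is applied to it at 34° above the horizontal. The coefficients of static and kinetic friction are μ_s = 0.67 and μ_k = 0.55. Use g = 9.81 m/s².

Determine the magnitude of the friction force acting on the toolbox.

f ≈ 341 N

N = m g − P sin α = 981 − 645×sin 34° = 620.3 N.
The horizontal driving force is P cos α = 534.7 N, so equilibrium needs friction f = 534.7 N.
μ_s N = 0.67 × 620.3 = 415.6 N.
534.7 > 415.6 N → the toolbox slides; f = μ_k N = 0.55×620.3 = 341 N.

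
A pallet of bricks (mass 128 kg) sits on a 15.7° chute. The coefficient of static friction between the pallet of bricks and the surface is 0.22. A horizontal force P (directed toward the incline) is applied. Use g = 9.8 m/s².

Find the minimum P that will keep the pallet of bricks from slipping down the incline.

P_min ≈ 72.2 N

The pallet of bricks tends to slide down (tan θ > μ_s), so at the point of impending slip friction acts up-slope at its limit: f = μ_s N.
Perpendicular to the incline: N = m g cos θ + P sin θ.
Along the incline: P cos θ + μ_s N = m g sin θ, i.e. P cos θ + μ_s (m g cos θ + P sin θ) = m g sin θ.
Solving, P (cos θ + μ_s sin θ) = m g (sin θ − μ_s cos θ), so P = 1250×0.05881/1.022 = 72.2 N.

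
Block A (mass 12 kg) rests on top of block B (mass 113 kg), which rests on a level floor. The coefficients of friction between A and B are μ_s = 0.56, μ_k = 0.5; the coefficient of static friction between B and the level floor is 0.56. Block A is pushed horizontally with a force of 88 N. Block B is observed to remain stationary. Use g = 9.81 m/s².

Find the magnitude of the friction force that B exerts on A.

Normal force at the A–B interface: N₁ = m_A g = 117.7 N.
So the A–B interface can sustain at most μ_s N₁ = 65.92 N of static friction.
Since P = 88 N > 65.92 N, A slides on B; the A–B friction is kinetic: f₁ = μ_k N₁ = 0.5×117.7 = 58.9 N.
B experiences an equal 58.9 N forward from A (third law). B is in equilibrium, so the floor supplies f₂ = 58.9 N of static friction (limit μ_s(m_A+m_B)g = 686.7 N, not exceeded).

f ≈ 58.9 N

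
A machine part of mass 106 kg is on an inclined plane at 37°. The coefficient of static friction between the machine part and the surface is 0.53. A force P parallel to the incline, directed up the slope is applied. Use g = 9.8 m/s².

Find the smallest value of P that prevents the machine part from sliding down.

P_min ≈ 185 N

The machine part tends to slide down (tan θ > μ_s), so at the point of impending slip friction acts up-slope at its limit: f = μ_s N.
P is parallel to the surface, so N = m g cos θ = 830 N.
Along the incline: P + μ_s N = m g sin θ, so P = 625 − 0.53×830 = 185 N.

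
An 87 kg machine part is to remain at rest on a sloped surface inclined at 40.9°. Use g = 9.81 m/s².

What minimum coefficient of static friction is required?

At the slip threshold m g sin θ = μ_s m g cos θ, so μ_s,min = tan θ.
μ_s,min = tan 40.9° = 0.866.

μ_s,min ≈ 0.866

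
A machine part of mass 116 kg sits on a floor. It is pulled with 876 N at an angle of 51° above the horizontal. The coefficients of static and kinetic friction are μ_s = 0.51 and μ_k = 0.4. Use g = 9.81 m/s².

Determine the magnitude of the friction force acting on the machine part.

f ≈ 183 N

The vertical component of P reduces the normal force: N = m g − P sin α = 1138 − 680.8 = 457.2 N.
The horizontal driving force is P cos α = 551.3 N, so equilibrium needs friction f = 551.3 N.
The static-friction limit is μ_s N = 233.2 N.
551.3 > 233.2 N → the machine part slides; f = μ_k N = 0.4×457.2 = 183 N.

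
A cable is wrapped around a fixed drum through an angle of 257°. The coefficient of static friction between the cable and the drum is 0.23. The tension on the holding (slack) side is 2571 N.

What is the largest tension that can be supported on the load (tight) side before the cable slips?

T_max ≈ 7210 N

At impending slip the capstan equation gives T₂/T₁ = e^{μβ} with β in radians.
β = 257° × π/180 = 4.485 rad.
e^{μβ} = e^{0.23×4.485} = 2.806.
T₂ = T₁ · e^{μβ} = 2571 × 2.806 = 7210 N.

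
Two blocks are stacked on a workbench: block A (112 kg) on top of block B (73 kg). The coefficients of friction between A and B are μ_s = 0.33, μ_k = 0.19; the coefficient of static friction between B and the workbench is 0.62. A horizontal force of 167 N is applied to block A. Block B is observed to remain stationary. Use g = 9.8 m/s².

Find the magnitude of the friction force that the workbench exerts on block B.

Normal force at the A–B interface: N₁ = m_A g = 1098 N.
So the A–B interface can sustain at most μ_s N₁ = 362.2 N of static friction.
Since P = 167 N ≤ 362.2 N, A does not slip on B; friction on A equals P = 167 N.
By Newton's third law B feels 167 N forward from A. With B stationary, the floor's static friction on B balances it: f₂ = 167 N (well within μ_s(m_A+m_B)g = 1124 N).

f ≈ 167 N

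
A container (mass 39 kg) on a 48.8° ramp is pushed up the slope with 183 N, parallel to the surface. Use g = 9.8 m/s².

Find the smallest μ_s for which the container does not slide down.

N = m g cos θ = 251.8 N.
Friction must make up the shortfall along the incline: f = m g sin θ − P = 287.6 − 183 = 104.6 N.
At the threshold f = μ_s N, so μ_s,min = 104.6/251.8 = 0.415.

μ_s,min ≈ 0.415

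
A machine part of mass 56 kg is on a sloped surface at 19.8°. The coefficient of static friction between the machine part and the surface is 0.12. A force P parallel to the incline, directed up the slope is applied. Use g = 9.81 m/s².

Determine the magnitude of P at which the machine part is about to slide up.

P ≈ 248 N

At impending motion up the slope, friction acts down-slope at its limit: f = μ_s N.
P is parallel to the surface, so N = m g cos θ = 517 N.
Along the incline: P = m g sin θ + μ_s N = 186 + 0.12×517 = 248 N.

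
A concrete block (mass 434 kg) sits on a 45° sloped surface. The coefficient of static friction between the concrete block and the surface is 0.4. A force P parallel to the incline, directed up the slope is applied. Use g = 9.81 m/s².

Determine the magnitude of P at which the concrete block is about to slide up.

At impending motion up the slope, friction acts down-slope at its limit: f = μ_s N.
P is parallel to the surface, so N = m g cos θ = 3010 N.
Along the incline: P = m g sin θ + μ_s N = 3010 + 0.4×3010 = 4210 N.

P ≈ 4210 N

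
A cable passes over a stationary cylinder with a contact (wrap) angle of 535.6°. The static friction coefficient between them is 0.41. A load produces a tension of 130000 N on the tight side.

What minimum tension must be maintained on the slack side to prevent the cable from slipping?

T_min ≈ 2810 N

Capstan equation at impending slip: T_tight/T_slack = e^{μβ}.
β = 535.6° = 9.348 rad; e^{μβ} = e^{0.41×9.348} = 46.19.
T_slack = T_tight / e^{μβ} = 130000 / 46.19 = 2810 N.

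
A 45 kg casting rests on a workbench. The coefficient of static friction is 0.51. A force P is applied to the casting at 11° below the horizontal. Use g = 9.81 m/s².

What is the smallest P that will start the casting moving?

N = m g + P sin α (the push presses the casting into the workbench).
At impending slip, P cos α = μ_s N = μ_s (m g + P sin α).
Solving: P (cos α − μ_s sin α) = μ_s m g → P = 0.51×441/(cos 11° − 0.51 sin 11°) = 225/0.8843 = 255 N.

P ≈ 255 N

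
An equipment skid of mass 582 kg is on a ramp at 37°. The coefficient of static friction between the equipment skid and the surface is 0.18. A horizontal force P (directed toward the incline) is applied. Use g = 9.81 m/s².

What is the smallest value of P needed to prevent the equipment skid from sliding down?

The equipment skid tends to slide down (tan θ > μ_s), so at the point of impending slip friction acts up-slope at its limit: f = μ_s N.
Perpendicular to the incline: N = m g cos θ + P sin θ.
Along the incline: P cos θ + μ_s N = m g sin θ, i.e. P cos θ + μ_s (m g cos θ + P sin θ) = m g sin θ.
Solving, P (cos θ + μ_s sin θ) = m g (sin θ − μ_s cos θ), so P = 5710×0.4581/0.907 = 2880 N.

P_min ≈ 2880 N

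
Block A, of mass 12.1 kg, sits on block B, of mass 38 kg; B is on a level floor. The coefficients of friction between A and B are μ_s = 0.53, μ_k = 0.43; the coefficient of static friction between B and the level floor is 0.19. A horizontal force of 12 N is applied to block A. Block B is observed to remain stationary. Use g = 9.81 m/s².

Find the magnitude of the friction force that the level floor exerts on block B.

f ≈ 12 N

Between the blocks, N₁ = m_A g = 118.7 N.
So the A–B interface can sustain at most μ_s N₁ = 62.91 N of static friction.
P = 12 N is within that limit, so A and B move together (both at rest); the A–B friction is simply f₁ = P = 12 N.
By Newton's third law B feels 12 N forward from A. With B stationary, the floor's static friction on B balances it: f₂ = 12 N (well within μ_s(m_A+m_B)g = 93.38 N).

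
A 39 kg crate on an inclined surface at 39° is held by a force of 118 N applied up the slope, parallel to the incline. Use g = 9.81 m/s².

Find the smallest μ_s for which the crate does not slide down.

N = m g cos θ = 297.3 N.
Friction must make up the shortfall along the incline: f = m g sin θ − P = 240.8 − 118 = 122.8 N.
At the threshold f = μ_s N, so μ_s,min = 122.8/297.3 = 0.413.

μ_s,min ≈ 0.413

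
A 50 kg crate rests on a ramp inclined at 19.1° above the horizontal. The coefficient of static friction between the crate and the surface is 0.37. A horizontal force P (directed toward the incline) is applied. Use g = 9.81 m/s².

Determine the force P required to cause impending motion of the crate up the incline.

P ≈ 403 N

At impending motion up the slope, friction acts down-slope at its limit: f = μ_s N.
Perpendicular to the incline: N = m g cos θ + P sin θ.
Along the incline: P cos θ = m g sin θ + μ_s N = m g sin θ + μ_s (m g cos θ + P sin θ).
Solving, P (cos θ − μ_s sin θ) = m g (sin θ + μ_s cos θ), so P = 50×9.81×(sin 19.1° + 0.37 cos 19.1°)/(cos 19.1° − 0.37 sin 19.1°) = 490×0.6768/0.8239 = 403 N.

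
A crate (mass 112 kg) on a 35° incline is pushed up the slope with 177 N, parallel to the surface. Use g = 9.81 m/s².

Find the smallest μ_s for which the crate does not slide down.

μ_s,min ≈ 0.504

N = m g cos θ = 900 N.
Friction must make up the shortfall along the incline: f = m g sin θ − P = 630.2 − 177 = 453.2 N.
At the threshold f = μ_s N, so μ_s,min = 453.2/900 = 0.504.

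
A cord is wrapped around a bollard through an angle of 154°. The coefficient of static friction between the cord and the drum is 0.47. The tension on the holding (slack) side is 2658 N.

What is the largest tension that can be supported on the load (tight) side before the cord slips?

T_max ≈ 9400 N

At impending slip the capstan equation gives T₂/T₁ = e^{μβ} with β in radians.
β = 154° × π/180 = 2.688 rad.
e^{μβ} = e^{0.47×2.688} = 3.537.
T₂ = T₁ · e^{μβ} = 2658 × 3.537 = 9400 N.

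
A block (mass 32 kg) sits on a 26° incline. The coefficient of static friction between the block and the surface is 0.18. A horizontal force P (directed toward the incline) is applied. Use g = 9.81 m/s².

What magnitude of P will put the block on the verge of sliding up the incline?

P ≈ 230 N

At impending motion up the slope, friction acts down-slope at its limit: f = μ_s N.
Perpendicular to the incline: N = m g cos θ + P sin θ.
Along the incline: P cos θ = m g sin θ + μ_s N = m g sin θ + μ_s (m g cos θ + P sin θ).
Solving, P (cos θ − μ_s sin θ) = m g (sin θ + μ_s cos θ), so P = 32×9.81×(sin 26° + 0.18 cos 26°)/(cos 26° − 0.18 sin 26°) = 314×0.6002/0.8199 = 230 N.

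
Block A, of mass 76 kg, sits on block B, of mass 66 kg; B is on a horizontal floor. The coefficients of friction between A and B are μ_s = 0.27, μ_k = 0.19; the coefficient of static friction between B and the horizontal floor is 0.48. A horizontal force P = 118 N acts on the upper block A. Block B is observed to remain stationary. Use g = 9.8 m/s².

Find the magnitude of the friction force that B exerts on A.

The normal force B exerts on A is simply A's weight, N₁ = 744.8 N.
Maximum static friction on A from B: μ_s N₁ = 0.27×744.8 = 201.1 N.
P = 118 N is within that limit, so A and B move together (both at rest); the A–B friction is simply f₁ = P = 118 N.
B experiences an equal 118 N forward from A (third law). B is in equilibrium, so the floor supplies f₂ = 118 N of static friction (limit μ_s(m_A+m_B)g = 668 N, not exceeded).

f ≈ 118 N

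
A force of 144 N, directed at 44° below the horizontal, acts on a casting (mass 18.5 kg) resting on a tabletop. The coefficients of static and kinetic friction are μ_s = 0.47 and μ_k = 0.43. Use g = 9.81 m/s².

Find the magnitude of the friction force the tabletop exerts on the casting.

The vertical component of P adds to the normal force: N = m g + P sin α = 181.5 + 100 = 281.5 N.
The horizontal driving force is P cos α = 103.6 N, so equilibrium needs friction f = 103.6 N.
The static-friction limit is μ_s N = 132.3 N.
Since 103.6 N does not exceed the limit, the casting stays at rest and f = 104 N.

f ≈ 104 N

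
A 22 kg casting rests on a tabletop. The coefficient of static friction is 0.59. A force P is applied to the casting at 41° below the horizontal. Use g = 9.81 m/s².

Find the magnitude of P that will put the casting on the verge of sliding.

N = m g + P sin α (the push presses the casting into the tabletop).
At impending slip, P cos α = μ_s N = μ_s (m g + P sin α).
Solving: P (cos α − μ_s sin α) = μ_s m g → P = 0.59×216/(cos 41° − 0.59 sin 41°) = 127/0.3676 = 346 N.

P ≈ 346 N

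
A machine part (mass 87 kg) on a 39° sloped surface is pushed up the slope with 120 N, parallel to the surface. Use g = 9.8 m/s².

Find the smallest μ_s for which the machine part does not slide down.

N = m g cos θ = 662.6 N.
Friction must make up the shortfall along the incline: f = m g sin θ − P = 536.6 − 120 = 416.6 N.
At the threshold f = μ_s N, so μ_s,min = 416.6/662.6 = 0.629.

μ_s,min ≈ 0.629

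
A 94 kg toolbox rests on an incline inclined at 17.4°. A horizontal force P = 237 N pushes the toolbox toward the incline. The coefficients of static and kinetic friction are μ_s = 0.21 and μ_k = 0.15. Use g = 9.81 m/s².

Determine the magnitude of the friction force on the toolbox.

Resolve perpendicular to the incline: N = m g cos θ + P sin θ = 94×9.81×cos 17.4° + 237×sin 17.4° = 950.8 N.
Parallel to the incline: P cos θ − m g sin θ = 226.2 − 275.8 = -49.6 N; the friction needed to balance this is 49.6 N acting up the slope.
Maximum static friction: μ_s N = 0.21 × 950.8 = 199.7 N.
|f_req| = 49.6 ≤ 199.7 N → the toolbox is in equilibrium; friction equals the required value.

f ≈ 49.6 N (up the incline)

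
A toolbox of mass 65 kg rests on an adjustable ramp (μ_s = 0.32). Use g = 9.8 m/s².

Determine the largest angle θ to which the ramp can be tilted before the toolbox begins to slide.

θ_max ≈ 17.7°

At the slip threshold, m g sin θ = μ_s · m g cos θ, so tan θ = μ_s.
θ_max = arctan(0.32) = 17.7°.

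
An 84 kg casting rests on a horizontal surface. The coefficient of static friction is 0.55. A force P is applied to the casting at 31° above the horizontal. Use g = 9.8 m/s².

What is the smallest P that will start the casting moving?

N = m g − P sin α (the pull lifts the casting).
At impending slip, P cos α = μ_s N = μ_s (m g − P sin α).
Solving: P (cos α + μ_s sin α) = μ_s m g → P = 0.55×823/(cos 31° + 0.55 sin 31°) = 453/1.14 = 397 N.

P ≈ 397 N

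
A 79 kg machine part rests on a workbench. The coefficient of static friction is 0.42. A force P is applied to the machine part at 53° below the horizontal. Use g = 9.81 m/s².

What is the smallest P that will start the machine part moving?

P ≈ 1220 N

N = m g + P sin α (the push presses the machine part into the workbench).
At impending slip, P cos α = μ_s N = μ_s (m g + P sin α).
Solving: P (cos α − μ_s sin α) = μ_s m g → P = 0.42×775/(cos 53° − 0.42 sin 53°) = 325/0.2664 = 1220 N.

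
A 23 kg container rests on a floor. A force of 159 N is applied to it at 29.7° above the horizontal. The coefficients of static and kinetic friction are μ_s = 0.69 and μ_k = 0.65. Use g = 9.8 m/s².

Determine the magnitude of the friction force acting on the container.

Vertical equilibrium gives N = m g − P sin α = 146.6 N.
The horizontal driving force is P cos α = 138.1 N, so equilibrium needs friction f = 138.1 N.
μ_s N = 0.69 × 146.6 = 101.2 N.
138.1 > 101.2 N → the container slides; f = μ_k N = 0.65×146.6 = 95.3 N.

f ≈ 95.3 N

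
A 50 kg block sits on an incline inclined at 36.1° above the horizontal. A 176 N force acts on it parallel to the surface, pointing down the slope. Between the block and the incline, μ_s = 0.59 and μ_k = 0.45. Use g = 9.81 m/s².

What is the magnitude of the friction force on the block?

f ≈ 178 N (up the incline)

Perpendicular to the surface, N = m g cos θ = 50·9.81·cos 36.1° = 396.3 N.
For equilibrium along the incline the friction force must supply f = m g sin θ + P = 289 + 176 = 465 N (positive meaning up-slope).
Maximum static friction available: μ_s N = 0.59 × 396.3 = 233.8 N.
Since |465| > 233.8 N, static friction cannot hold it; the block slides down the incline and kinetic friction applies: f = μ_k N = 0.45 × 396.3 = 178 N.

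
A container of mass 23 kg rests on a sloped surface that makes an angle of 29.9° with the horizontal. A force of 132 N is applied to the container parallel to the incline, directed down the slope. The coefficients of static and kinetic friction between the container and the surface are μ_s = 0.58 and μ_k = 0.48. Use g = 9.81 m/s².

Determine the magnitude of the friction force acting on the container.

Perpendicular to the surface, N = m g cos θ = 23·9.81·cos 29.9° = 195.6 N.
For equilibrium along the incline the friction force must supply f = m g sin θ + P = 112.5 + 132 = 244.5 N (positive meaning up-slope).
Static friction can supply at most μ_s N = 113.4 N.
|244.5| exceeds 113.4 N, so the container slips down-slope; friction is kinetic, f = μ_k N = 0.48×195.6 = 93.9 N.

f ≈ 93.9 N (up the incline)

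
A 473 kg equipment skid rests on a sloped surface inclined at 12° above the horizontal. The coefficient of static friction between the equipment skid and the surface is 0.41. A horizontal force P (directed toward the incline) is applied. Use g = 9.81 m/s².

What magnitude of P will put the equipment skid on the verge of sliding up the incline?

P ≈ 3160 N

At impending motion up the slope, friction acts down-slope at its limit: f = μ_s N.
Perpendicular to the incline: N = m g cos θ + P sin θ.
Along the incline: P cos θ = m g sin θ + μ_s N = m g sin θ + μ_s (m g cos θ + P sin θ).
Solving, P (cos θ − μ_s sin θ) = m g (sin θ + μ_s cos θ), so P = 473×9.81×(sin 12° + 0.41 cos 12°)/(cos 12° − 0.41 sin 12°) = 4640×0.609/0.8929 = 3160 N.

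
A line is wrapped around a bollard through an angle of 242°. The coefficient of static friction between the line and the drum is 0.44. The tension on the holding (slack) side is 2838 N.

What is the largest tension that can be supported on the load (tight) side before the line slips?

T_max ≈ 18200 N

At impending slip the capstan equation gives T₂/T₁ = e^{μβ} with β in radians.
β = 242° × π/180 = 4.224 rad.
e^{μβ} = e^{0.44×4.224} = 6.414.
T₂ = T₁ · e^{μβ} = 2838 × 6.414 = 18200 N.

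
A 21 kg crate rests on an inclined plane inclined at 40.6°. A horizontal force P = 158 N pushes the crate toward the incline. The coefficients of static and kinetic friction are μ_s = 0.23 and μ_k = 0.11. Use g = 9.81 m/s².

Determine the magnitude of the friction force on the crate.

f ≈ 14.1 N (up the incline)

Resolve perpendicular to the incline: N = m g cos θ + P sin θ = 21×9.81×cos 40.6° + 158×sin 40.6° = 259.2 N.
Along the incline, the net driving force (taking up-slope positive) is P cos θ − m g sin θ = 120 − 134.1 = -14.1 N, so equilibrium requires friction f = 14.1 N (up-slope).
The limit of static friction is μ_s N = 59.63 N.
Since 14.1 N is within the 59.63 N limit, the crate stays put and friction is exactly 14.1 N.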